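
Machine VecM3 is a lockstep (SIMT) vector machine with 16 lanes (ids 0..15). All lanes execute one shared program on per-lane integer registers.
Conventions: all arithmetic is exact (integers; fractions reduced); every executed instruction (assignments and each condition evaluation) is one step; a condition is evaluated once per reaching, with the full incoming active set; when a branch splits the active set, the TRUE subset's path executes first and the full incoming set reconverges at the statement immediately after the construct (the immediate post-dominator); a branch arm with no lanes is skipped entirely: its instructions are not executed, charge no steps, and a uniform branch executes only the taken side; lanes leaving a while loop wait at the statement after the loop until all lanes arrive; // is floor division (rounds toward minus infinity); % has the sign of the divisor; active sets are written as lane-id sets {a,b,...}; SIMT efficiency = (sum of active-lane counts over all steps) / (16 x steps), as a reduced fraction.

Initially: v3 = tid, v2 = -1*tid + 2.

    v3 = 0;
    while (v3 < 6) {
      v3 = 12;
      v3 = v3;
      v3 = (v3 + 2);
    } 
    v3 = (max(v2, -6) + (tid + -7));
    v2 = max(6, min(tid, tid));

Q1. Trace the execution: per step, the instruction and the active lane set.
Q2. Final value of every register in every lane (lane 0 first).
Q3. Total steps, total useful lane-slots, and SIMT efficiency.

step 0: v3 <- 0                      {0,1,2,3,4,5,6,7,8,9,10,11,12,13,14,15}
step 1: eval (v3 < 6)                {0,1,2,3,4,5,6,7,8,9,10,11,12,13,14,15}
step 2: v3 <- 12                     {0,1,2,3,4,5,6,7,8,9,10,11,12,13,14,15}
step 3: v3 <- v3                     {0,1,2,3,4,5,6,7,8,9,10,11,12,13,14,15}
step 4: v3 <- (v3 + 2)               {0,1,2,3,4,5,6,7,8,9,10,11,12,13,14,15}
step 5: eval (v3 < 6)                {0,1,2,3,4,5,6,7,8,9,10,11,12,13,14,15}
step 6: v3 <- (max(v2, -6) + (tid + -7)) {0,1,2,3,4,5,6,7,8,9,10,11,12,13,14,15}
step 7: v2 <- max(6, min(tid, tid))  {0,1,2,3,4,5,6,7,8,9,10,11,12,13,14,15}

Answer: 8 steps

v3: -5,-5,-5,-5,-5,-5,-5,-5,-5,-4,-3,-2,-1,0,1,2
v2: 6,6,6,6,6,6,6,7,8,9,10,11,12,13,14,15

steps = 8; useful = 128; efficiency = 128/128 = 1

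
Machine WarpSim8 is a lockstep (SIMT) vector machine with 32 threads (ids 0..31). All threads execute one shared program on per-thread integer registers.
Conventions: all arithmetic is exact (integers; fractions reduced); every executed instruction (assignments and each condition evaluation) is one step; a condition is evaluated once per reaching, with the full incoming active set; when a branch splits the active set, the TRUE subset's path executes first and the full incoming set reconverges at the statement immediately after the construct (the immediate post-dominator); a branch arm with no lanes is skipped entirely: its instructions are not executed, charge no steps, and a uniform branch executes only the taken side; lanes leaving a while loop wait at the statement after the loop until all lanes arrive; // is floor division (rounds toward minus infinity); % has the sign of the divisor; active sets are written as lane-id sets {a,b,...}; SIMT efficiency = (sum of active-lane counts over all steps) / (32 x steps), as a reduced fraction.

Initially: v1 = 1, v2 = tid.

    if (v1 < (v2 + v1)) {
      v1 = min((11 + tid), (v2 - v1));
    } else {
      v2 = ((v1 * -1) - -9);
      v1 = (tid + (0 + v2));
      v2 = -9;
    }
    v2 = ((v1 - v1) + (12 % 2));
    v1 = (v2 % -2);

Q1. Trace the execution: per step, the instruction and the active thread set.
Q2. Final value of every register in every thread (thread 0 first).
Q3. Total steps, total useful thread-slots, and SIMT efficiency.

step 0: eval (v1 < (v2 + v1))        {0,1,2,3,4,5,6,7,8,9,10,11,12,13,14,15,16,17,18,19,20,21,22,23,24,25,26,27,28,29,30,31}
step 1: v1 <- min((11 + tid), (v2 - v1)) {1,2,3,4,5,6,7,8,9,10,11,12,13,14,15,16,17,18,19,20,21,22,23,24,25,26,27,28,29,30,31}
step 2: v2 <- ((v1 * -1) - -9)       {0}
step 3: v1 <- (tid + (0 + v2))       {0}
step 4: v2 <- -9                     {0}
step 5: v2 <- ((v1 - v1) + (12 % 2)) {0,1,2,3,4,5,6,7,8,9,10,11,12,13,14,15,16,17,18,19,20,21,22,23,24,25,26,27,28,29,30,31}
step 6: v1 <- (v2 % -2)              {0,1,2,3,4,5,6,7,8,9,10,11,12,13,14,15,16,17,18,19,20,21,22,23,24,25,26,27,28,29,30,31}

Answer: 7 steps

v1: 0,0,0,0,0,0,0,0,0,0,0,0,0,0,0,0,0,0,0,0,0,0,0,0,0,0,0,0,0,0,0,0
v2: 0,0,0,0,0,0,0,0,0,0,0,0,0,0,0,0,0,0,0,0,0,0,0,0,0,0,0,0,0,0,0,0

steps = 7; useful = 130; efficiency = 130/224 = 65/112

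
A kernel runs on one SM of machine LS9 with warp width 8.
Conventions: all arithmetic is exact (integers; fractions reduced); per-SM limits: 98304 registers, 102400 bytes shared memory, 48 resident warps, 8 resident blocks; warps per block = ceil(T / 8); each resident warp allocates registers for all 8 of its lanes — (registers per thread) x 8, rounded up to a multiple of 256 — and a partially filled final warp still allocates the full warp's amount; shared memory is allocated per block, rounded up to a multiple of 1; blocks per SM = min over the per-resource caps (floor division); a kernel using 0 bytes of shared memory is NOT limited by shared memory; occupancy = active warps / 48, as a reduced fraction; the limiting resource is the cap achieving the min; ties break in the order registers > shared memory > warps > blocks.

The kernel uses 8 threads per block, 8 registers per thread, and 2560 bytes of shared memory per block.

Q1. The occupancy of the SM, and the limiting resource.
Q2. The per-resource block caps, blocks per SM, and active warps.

Answer: occupancy 1/6, limited by blocks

registers: 384 blocks
shared memory: 40 blocks
warps: 48 blocks
blocks: 8 blocks

Answer: 8 blocks, 8 active warps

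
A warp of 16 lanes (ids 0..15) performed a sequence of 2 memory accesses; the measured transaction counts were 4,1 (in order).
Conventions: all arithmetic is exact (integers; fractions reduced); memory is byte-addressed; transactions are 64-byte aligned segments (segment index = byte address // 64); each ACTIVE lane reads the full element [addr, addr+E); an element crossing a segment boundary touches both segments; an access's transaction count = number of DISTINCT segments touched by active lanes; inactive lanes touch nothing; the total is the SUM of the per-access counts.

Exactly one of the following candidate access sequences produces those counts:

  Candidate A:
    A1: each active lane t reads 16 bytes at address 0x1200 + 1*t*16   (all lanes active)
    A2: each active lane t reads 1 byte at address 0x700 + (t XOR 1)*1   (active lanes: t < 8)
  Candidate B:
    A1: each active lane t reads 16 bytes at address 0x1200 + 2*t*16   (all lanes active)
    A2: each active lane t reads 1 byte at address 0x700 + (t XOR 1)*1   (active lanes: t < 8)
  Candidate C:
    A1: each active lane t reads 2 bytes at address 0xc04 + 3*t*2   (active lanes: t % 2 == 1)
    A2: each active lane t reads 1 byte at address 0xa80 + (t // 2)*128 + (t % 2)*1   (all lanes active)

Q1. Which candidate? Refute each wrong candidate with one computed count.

B: A1 gives 8 transactions, not 4
C: A1 gives 2 transactions, not 4
A: all counts match (4,1)

Answer: A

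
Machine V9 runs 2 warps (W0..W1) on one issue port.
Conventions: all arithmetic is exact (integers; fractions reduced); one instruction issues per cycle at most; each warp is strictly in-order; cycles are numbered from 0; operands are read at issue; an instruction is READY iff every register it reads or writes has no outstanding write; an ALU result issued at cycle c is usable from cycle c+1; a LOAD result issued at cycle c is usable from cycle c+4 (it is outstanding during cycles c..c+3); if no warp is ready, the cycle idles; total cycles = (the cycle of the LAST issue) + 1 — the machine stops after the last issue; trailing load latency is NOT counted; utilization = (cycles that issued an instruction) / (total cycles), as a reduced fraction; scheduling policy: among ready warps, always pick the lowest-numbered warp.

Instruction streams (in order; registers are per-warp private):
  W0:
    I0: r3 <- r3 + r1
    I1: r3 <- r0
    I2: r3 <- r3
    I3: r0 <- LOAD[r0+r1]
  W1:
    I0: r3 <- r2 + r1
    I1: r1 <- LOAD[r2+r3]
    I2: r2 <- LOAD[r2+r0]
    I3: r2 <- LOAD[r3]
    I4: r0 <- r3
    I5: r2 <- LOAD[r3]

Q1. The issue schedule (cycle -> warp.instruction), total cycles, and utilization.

cycle 0: W0.I0
cycle 1: W0.I1
cycle 2: W0.I2
cycle 3: W0.I3
cycle 4: W1.I0
cycle 5: W1.I1
cycle 6: W1.I2
cycle 7: idle
cycle 8: idle
cycle 9: idle
cycle 10: W1.I3
cycle 11: W1.I4
cycle 12: idle
cycle 13: idle
cycle 14: W1.I5

Answer: 15 cycles, utilization 2/3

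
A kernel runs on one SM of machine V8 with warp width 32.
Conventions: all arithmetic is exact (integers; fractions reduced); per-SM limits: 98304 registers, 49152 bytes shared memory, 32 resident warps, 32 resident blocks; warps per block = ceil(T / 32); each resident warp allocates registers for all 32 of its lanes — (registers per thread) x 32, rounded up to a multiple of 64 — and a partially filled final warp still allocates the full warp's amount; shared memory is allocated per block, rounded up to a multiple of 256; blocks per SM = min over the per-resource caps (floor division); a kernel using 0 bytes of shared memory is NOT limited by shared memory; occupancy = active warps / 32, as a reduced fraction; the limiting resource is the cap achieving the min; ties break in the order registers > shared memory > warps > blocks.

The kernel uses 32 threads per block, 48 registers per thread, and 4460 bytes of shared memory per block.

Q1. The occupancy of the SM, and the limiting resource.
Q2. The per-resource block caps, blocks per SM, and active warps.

Answer: occupancy 5/16, limited by shared memory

registers: 64 blocks
shared memory: 10 blocks
warps: 32 blocks
blocks: 32 blocks

Answer: 10 blocks, 10 active warps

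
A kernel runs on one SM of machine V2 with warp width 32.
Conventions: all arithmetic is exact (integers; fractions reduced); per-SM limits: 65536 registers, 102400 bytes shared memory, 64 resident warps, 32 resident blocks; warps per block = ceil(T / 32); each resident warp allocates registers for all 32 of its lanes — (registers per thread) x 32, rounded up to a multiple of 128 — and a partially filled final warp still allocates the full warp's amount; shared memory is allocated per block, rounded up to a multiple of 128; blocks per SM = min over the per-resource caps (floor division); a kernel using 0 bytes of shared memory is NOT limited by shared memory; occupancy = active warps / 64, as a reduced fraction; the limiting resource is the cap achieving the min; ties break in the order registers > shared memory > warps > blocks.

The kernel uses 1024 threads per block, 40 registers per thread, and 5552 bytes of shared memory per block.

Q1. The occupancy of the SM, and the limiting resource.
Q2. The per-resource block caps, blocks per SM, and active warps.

Answer: occupancy 1/2, limited by registers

registers: 1 block
shared memory: 18 blocks
warps: 2 blocks
blocks: 32 blocks

Answer: 1 block, 32 active warps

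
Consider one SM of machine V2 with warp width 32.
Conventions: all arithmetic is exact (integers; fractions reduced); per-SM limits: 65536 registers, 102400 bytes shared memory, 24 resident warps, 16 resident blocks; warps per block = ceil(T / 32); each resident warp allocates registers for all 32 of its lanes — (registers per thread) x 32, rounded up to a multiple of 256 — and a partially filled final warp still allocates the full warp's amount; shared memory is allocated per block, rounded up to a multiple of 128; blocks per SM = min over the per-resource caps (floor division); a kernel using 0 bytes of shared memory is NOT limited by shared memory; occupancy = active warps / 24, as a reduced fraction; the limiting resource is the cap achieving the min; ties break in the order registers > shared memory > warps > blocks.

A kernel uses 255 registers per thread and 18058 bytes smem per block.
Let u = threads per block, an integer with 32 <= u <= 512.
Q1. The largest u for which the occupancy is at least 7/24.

Answer: u = 256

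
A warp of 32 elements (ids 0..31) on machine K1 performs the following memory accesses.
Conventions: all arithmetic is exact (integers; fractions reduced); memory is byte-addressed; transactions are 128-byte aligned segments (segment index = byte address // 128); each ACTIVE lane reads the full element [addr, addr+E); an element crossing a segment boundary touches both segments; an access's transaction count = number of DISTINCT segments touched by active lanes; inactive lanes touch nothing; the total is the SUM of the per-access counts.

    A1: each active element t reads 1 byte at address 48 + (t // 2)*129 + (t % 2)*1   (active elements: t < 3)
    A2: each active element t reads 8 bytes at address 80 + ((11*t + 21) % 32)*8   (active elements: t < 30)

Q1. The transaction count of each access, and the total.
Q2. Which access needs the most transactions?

A1: 2 transactions
A2: 3 transactions

Answer: 2,3; total 5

Answer: A2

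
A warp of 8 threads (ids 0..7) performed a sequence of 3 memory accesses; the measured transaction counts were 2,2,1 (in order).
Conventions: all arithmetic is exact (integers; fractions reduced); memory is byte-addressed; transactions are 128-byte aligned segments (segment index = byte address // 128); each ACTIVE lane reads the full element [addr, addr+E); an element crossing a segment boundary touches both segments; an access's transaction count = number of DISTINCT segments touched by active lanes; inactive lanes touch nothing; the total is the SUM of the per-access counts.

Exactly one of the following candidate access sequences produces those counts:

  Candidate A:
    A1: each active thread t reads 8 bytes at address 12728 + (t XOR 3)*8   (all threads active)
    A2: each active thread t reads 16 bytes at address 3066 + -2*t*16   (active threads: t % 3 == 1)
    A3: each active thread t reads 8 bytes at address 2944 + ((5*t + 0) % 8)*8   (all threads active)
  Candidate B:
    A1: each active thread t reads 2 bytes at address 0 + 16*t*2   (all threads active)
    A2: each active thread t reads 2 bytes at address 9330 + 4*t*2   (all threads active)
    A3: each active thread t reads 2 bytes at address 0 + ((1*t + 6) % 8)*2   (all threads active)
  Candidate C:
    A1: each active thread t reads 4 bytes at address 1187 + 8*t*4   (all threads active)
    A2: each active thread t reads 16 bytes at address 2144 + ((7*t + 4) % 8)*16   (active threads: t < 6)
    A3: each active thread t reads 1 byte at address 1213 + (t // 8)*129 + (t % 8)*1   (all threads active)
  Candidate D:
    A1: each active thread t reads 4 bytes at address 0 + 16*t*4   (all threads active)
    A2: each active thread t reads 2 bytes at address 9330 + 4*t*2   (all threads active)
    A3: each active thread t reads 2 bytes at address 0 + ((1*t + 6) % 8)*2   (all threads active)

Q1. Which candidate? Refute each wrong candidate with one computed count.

A: A1 gives 1 transaction, not 2
C: A1 gives 3 transactions, not 2
D: A1 gives 4 transactions, not 2
B: all counts match (2,2,1)

Answer: B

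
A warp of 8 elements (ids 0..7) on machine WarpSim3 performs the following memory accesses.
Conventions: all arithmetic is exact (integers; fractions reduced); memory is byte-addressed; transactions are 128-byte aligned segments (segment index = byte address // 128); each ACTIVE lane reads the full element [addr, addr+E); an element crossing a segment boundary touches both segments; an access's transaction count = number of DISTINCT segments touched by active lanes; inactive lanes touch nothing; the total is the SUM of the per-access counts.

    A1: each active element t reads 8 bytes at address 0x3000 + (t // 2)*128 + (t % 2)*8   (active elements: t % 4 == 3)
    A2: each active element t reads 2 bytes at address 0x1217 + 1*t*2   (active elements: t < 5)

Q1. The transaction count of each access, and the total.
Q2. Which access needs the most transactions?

A1: 2 transactions
A2: 1 transaction

Answer: 2,1; total 3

Answer: A1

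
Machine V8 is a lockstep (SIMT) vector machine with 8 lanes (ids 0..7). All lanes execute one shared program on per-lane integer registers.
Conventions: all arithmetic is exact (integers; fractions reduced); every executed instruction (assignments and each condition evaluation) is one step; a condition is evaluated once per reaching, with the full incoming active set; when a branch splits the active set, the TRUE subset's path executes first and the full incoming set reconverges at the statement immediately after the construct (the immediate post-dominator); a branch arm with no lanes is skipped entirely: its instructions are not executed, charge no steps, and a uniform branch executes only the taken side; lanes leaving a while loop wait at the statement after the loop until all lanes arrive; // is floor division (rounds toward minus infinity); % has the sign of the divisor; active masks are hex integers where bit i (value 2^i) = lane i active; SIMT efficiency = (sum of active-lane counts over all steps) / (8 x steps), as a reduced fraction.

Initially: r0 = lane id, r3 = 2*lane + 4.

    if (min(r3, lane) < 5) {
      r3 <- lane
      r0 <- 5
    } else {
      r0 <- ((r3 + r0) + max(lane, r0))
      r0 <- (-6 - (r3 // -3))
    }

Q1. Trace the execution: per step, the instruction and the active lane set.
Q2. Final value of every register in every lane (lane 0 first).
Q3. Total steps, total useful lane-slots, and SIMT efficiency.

step 0: eval (min(r3, lane) < 5)     0xff
step 1: r3 <- lane                   0x1f
step 2: r0 <- 5                      0x1f
step 3: r0 <- ((r3 + r0) + max(lane, r0)) 0xe0
step 4: r0 <- (-6 - (r3 // -3))      0xe0

Answer: 5 steps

r0: 5,5,5,5,5,-1,0,0
r3: 0,1,2,3,4,14,16,18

steps = 5; useful = 24; efficiency = 24/40 = 3/5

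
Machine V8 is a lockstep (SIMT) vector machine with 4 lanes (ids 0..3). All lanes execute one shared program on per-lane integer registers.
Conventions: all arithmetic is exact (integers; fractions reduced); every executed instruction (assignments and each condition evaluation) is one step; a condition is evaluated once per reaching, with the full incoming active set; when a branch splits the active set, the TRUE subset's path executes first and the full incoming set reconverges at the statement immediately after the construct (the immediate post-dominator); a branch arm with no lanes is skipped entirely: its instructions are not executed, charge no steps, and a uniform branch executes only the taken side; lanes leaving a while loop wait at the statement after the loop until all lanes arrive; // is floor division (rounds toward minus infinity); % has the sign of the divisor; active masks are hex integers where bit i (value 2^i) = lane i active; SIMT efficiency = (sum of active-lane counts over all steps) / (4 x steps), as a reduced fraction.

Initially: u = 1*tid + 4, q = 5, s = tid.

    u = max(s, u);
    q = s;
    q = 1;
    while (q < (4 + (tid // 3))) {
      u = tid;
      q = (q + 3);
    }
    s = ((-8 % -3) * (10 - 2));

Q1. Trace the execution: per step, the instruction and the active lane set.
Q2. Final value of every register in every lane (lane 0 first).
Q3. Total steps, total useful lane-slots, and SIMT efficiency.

step 0: u <- max(s, u)               0xf
step 1: q <- s                       0xf
step 2: q <- 1                       0xf
step 3: eval (q < (4 + (tid // 3)))  0xf
step 4: u <- tid                     0xf
step 5: q <- (q + 3)                 0xf
step 6: eval (q < (4 + (tid // 3)))  0xf
step 7: u <- tid                     0x8
step 8: q <- (q + 3)                 0x8
step 9: eval (q < (4 + (tid // 3)))  0x8
step 10: s <- ((-8 % -3) * (10 - 2))  0xf

Answer: 11 steps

u: 0,1,2,3
q: 4,4,4,7
s: -16,-16,-16,-16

steps = 11; useful = 35; efficiency = 35/44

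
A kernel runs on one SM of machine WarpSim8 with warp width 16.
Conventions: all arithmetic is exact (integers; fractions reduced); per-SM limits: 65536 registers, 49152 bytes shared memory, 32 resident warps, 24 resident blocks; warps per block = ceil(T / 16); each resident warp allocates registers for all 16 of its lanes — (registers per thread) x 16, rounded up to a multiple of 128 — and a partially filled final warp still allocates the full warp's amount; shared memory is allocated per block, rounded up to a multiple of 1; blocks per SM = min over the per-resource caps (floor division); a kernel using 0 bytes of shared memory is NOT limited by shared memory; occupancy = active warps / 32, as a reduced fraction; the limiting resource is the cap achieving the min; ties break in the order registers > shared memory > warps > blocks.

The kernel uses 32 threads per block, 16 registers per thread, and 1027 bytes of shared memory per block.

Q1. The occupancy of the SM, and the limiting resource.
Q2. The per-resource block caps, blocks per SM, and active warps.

Answer: occupancy 1, limited by warps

registers: 128 blocks
shared memory: 47 blocks
warps: 16 blocks
blocks: 24 blocks

Answer: 16 blocks, 32 active warps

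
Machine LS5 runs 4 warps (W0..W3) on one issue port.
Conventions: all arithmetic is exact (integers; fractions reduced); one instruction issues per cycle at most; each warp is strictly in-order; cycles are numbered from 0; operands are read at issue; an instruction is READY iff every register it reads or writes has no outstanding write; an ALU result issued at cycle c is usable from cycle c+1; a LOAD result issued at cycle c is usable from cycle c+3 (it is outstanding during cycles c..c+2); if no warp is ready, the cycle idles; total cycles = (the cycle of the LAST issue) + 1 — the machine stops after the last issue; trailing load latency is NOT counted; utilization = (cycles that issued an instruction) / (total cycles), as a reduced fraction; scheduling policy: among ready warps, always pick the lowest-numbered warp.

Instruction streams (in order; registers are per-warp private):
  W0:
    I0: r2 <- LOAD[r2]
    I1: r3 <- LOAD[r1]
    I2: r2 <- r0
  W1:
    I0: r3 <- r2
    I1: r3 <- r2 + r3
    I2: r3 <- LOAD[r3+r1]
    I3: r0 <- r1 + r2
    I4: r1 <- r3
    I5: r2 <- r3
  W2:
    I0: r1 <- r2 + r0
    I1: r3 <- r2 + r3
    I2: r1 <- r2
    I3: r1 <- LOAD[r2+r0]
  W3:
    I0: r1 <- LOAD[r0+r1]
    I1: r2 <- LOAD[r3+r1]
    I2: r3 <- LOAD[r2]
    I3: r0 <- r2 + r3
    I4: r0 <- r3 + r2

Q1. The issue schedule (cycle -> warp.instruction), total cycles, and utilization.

cycle 0: W0.I0
cycle 1: W0.I1
cycle 2: W1.I0
cycle 3: W0.I2
cycle 4: W1.I1
cycle 5: W1.I2
cycle 6: W1.I3
cycle 7: W2.I0
cycle 8: W1.I4
cycle 9: W1.I5
cycle 10: W2.I1
cycle 11: W2.I2
cycle 12: W2.I3
cycle 13: W3.I0
cycle 14: idle
cycle 15: idle
cycle 16: W3.I1
cycle 17: idle
cycle 18: idle
cycle 19: W3.I2
cycle 20: idle
cycle 21: idle
cycle 22: W3.I3
cycle 23: W3.I4

Answer: 24 cycles, utilization 3/4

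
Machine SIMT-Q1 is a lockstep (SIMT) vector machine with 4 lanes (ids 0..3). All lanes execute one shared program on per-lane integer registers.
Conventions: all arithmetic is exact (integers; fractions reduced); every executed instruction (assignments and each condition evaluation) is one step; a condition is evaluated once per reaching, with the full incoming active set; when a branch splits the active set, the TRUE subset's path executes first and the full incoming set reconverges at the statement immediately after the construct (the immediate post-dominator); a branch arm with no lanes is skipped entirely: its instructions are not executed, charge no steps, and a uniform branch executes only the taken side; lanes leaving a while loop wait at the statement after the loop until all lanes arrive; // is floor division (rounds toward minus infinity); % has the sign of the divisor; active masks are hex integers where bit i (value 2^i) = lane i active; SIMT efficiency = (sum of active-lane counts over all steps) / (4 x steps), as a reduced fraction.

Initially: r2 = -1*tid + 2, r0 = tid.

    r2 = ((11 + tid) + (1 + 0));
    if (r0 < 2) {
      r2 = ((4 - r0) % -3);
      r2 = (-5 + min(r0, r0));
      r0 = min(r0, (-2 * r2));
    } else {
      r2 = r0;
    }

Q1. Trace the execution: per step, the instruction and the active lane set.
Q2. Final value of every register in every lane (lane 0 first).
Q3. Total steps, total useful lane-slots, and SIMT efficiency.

step 0: r2 <- ((11 + tid) + (1 + 0)) 0xf
step 1: eval (r0 < 2)                0xf
step 2: r2 <- ((4 - r0) % -3)        0x3
step 3: r2 <- (-5 + min(r0, r0))     0x3
step 4: r0 <- min(r0, (-2 * r2))     0x3
step 5: r2 <- r0                     0xc

Answer: 6 steps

r2: -5,-4,2,3
r0: 0,1,2,3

steps = 6; useful = 16; efficiency = 16/24 = 2/3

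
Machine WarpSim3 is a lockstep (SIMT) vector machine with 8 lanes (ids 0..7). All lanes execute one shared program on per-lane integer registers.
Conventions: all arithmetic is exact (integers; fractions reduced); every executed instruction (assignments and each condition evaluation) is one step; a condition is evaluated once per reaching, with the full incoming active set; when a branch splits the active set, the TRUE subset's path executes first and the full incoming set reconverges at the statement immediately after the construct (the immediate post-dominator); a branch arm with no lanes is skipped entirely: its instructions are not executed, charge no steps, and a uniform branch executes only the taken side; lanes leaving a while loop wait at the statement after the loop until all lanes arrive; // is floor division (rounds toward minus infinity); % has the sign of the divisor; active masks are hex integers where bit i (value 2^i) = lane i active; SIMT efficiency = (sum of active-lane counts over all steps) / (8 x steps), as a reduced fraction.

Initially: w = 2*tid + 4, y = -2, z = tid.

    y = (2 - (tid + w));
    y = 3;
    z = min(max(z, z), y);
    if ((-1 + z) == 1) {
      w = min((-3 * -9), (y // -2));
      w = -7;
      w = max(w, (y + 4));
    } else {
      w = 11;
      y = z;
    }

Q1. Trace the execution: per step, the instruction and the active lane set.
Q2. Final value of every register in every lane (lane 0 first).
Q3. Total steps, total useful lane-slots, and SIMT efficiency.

step 0: y <- (2 - (tid + w))         0xff
step 1: y <- 3                       0xff
step 2: z <- min(max(z, z), y)       0xff
step 3: eval ((-1 + z) == 1)         0xff
step 4: w <- min((-3 * -9), (y // -2)) 0x04
step 5: w <- -7                      0x04
step 6: w <- max(w, (y + 4))         0x04
step 7: w <- 11                      0xfb
step 8: y <- z                       0xfb

Answer: 9 steps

w: 11,11,7,11,11,11,11,11
y: 0,1,3,3,3,3,3,3
z: 0,1,2,3,3,3,3,3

steps = 9; useful = 49; efficiency = 49/72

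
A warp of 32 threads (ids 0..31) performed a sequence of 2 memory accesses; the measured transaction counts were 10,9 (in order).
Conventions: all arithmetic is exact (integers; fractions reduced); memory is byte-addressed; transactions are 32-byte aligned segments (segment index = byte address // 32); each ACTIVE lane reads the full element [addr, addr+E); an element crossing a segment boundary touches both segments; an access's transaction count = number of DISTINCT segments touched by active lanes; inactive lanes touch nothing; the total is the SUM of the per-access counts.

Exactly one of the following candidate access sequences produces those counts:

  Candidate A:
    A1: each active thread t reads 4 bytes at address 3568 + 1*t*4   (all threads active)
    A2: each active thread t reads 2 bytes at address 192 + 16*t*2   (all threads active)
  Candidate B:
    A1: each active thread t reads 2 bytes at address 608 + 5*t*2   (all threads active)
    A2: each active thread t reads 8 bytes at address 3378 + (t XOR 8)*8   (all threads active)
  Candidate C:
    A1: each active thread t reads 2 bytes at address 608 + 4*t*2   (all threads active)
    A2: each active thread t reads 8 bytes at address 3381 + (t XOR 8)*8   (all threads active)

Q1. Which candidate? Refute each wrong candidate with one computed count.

A: A1 gives 5 transactions, not 10
C: A1 gives 8 transactions, not 10
B: all counts match (10,9)

Answer: B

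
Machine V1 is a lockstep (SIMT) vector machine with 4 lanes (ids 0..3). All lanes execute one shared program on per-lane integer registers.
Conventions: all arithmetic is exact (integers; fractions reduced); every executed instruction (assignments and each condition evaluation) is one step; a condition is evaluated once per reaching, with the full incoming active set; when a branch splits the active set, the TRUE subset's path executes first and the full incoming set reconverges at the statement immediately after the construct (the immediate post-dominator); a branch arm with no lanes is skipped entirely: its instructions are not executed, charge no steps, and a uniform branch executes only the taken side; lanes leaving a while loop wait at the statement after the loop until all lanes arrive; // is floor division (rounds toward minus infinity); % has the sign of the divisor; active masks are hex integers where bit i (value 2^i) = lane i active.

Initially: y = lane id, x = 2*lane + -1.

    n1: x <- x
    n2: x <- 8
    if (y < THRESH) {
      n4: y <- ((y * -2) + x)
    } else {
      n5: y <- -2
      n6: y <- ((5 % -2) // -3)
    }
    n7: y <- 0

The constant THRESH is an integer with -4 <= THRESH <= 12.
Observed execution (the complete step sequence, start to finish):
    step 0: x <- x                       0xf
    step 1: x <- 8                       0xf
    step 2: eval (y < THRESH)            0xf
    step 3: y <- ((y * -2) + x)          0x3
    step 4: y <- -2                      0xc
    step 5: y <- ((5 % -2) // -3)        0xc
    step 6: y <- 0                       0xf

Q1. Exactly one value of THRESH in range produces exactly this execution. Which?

Answer: THRESH = 2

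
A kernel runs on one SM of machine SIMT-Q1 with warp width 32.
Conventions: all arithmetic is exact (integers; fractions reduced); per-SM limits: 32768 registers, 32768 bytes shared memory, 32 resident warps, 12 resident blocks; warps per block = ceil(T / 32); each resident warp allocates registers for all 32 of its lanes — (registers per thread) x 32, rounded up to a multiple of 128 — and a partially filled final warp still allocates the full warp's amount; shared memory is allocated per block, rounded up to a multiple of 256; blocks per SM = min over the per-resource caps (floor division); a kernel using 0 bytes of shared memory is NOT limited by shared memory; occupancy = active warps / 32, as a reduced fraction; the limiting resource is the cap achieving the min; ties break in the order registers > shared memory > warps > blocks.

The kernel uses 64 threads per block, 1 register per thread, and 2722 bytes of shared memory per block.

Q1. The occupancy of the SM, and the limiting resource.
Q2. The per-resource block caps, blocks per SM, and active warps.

Answer: occupancy 11/16, limited by shared memory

registers: 128 blocks
shared memory: 11 blocks
warps: 16 blocks
blocks: 12 blocks

Answer: 11 blocks, 22 active warps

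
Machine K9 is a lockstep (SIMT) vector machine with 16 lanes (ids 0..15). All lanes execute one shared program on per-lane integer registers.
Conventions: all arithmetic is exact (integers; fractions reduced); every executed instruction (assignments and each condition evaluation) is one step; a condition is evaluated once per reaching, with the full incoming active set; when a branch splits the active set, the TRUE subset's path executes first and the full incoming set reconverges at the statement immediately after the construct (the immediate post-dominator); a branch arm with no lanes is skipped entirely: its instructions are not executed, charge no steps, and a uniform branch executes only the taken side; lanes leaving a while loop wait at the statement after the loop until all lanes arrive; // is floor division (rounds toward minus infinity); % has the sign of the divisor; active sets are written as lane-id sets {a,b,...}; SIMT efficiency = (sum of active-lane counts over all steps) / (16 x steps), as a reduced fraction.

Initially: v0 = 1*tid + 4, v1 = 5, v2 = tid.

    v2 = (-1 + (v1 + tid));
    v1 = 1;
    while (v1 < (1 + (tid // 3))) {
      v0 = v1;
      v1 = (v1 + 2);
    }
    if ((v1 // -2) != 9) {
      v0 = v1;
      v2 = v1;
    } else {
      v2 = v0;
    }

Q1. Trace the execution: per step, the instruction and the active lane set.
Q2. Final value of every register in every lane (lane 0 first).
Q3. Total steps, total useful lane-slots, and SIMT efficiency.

step 0: v2 <- (-1 + (v1 + tid))      {0,1,2,3,4,5,6,7,8,9,10,11,12,13,14,15}
step 1: v1 <- 1                      {0,1,2,3,4,5,6,7,8,9,10,11,12,13,14,15}
step 2: eval (v1 < (1 + (tid // 3))) {0,1,2,3,4,5,6,7,8,9,10,11,12,13,14,15}
step 3: v0 <- v1                     {3,4,5,6,7,8,9,10,11,12,13,14,15}
step 4: v1 <- (v1 + 2)               {3,4,5,6,7,8,9,10,11,12,13,14,15}
step 5: eval (v1 < (1 + (tid // 3))) {3,4,5,6,7,8,9,10,11,12,13,14,15}
step 6: v0 <- v1                     {9,10,11,12,13,14,15}
step 7: v1 <- (v1 + 2)               {9,10,11,12,13,14,15}
step 8: eval (v1 < (1 + (tid // 3))) {9,10,11,12,13,14,15}
step 9: v0 <- v1                     {15}
step 10: v1 <- (v1 + 2)               {15}
step 11: eval (v1 < (1 + (tid // 3))) {15}
step 12: eval ((v1 // -2) != 9)       {0,1,2,3,4,5,6,7,8,9,10,11,12,13,14,15}
step 13: v0 <- v1                     {0,1,2,3,4,5,6,7,8,9,10,11,12,13,14,15}
step 14: v2 <- v1                     {0,1,2,3,4,5,6,7,8,9,10,11,12,13,14,15}

Answer: 15 steps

v0: 1,1,1,3,3,3,3,3,3,5,5,5,5,5,5,7
v1: 1,1,1,3,3,3,3,3,3,5,5,5,5,5,5,7
v2: 1,1,1,3,3,3,3,3,3,5,5,5,5,5,5,7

steps = 15; useful = 159; efficiency = 159/240 = 53/80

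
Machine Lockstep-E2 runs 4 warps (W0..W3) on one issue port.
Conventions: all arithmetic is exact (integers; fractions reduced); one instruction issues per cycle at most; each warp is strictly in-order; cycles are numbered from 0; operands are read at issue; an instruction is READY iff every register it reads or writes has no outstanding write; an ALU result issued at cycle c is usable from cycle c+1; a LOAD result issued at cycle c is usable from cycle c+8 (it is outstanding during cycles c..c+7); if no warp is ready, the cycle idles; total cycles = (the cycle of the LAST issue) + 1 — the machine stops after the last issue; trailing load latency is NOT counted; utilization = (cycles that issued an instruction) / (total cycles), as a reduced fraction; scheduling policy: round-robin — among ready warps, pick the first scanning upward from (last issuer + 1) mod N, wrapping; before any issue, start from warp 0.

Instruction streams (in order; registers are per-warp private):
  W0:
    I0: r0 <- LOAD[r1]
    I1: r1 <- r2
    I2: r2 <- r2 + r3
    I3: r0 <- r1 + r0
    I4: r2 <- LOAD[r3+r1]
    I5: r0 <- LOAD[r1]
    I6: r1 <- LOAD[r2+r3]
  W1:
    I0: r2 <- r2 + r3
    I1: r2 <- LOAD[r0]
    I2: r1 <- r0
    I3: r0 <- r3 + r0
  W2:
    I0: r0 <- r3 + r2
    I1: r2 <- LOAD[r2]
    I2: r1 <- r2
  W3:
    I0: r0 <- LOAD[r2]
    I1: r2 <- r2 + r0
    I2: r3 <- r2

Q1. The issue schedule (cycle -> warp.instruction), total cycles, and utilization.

cycle 0: W0.I0
cycle 1: W1.I0
cycle 2: W2.I0
cycle 3: W3.I0
cycle 4: W0.I1
cycle 5: W1.I1
cycle 6: W2.I1
cycle 7: W0.I2
cycle 8: W1.I2
cycle 9: W0.I3
cycle 10: W1.I3
cycle 11: W3.I1
cycle 12: W0.I4
cycle 13: W3.I2
cycle 14: W0.I5
cycle 15: W2.I2
cycle 16: idle
cycle 17: idle
cycle 18: idle
cycle 19: idle
cycle 20: W0.I6

Answer: 21 cycles, utilization 17/21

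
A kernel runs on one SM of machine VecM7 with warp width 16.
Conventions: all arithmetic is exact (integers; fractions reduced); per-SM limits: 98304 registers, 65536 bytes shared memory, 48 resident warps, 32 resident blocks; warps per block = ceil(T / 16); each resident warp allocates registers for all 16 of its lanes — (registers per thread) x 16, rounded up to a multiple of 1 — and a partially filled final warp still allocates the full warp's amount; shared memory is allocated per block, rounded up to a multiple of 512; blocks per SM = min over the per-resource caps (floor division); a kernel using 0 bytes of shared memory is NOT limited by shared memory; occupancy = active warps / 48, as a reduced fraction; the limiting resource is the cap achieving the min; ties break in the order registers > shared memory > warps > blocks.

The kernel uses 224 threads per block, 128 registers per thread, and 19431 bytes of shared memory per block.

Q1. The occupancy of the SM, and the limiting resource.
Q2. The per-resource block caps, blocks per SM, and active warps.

Answer: occupancy 7/8, limited by registers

registers: 3 blocks
shared memory: 3 blocks
warps: 3 blocks
blocks: 32 blocks

Answer: 3 blocks, 42 active warps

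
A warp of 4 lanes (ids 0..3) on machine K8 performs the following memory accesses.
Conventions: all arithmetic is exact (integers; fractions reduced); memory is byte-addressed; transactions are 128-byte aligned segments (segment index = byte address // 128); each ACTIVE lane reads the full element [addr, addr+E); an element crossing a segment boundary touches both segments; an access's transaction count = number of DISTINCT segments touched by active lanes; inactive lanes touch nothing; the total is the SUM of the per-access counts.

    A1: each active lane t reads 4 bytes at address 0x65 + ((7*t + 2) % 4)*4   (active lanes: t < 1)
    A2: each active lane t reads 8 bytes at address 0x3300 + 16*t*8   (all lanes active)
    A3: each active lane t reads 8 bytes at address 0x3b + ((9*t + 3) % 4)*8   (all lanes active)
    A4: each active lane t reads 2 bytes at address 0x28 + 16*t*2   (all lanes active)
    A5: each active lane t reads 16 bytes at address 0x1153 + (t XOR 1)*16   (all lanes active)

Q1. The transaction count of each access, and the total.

A1: 1 transaction
A2: 4 transactions
A3: 1 transaction
A4: 2 transactions
A5: 2 transactions

Answer: 1,4,1,2,2; total 10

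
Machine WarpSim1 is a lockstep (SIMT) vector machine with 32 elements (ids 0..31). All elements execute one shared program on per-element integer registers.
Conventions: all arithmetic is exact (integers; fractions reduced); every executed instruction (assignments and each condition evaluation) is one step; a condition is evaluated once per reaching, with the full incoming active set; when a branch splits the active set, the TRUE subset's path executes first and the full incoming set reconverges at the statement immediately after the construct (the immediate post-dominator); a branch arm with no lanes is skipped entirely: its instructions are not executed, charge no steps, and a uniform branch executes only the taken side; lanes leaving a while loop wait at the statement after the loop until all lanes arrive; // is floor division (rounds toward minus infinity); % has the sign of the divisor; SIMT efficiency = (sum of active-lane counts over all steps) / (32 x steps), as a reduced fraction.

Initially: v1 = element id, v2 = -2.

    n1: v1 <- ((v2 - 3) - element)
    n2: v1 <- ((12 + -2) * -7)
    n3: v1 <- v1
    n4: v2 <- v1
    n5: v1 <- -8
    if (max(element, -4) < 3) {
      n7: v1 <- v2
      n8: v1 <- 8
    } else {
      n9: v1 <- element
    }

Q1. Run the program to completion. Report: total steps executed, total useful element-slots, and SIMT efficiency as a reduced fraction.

Answer: 9 steps, 227 useful, 227/288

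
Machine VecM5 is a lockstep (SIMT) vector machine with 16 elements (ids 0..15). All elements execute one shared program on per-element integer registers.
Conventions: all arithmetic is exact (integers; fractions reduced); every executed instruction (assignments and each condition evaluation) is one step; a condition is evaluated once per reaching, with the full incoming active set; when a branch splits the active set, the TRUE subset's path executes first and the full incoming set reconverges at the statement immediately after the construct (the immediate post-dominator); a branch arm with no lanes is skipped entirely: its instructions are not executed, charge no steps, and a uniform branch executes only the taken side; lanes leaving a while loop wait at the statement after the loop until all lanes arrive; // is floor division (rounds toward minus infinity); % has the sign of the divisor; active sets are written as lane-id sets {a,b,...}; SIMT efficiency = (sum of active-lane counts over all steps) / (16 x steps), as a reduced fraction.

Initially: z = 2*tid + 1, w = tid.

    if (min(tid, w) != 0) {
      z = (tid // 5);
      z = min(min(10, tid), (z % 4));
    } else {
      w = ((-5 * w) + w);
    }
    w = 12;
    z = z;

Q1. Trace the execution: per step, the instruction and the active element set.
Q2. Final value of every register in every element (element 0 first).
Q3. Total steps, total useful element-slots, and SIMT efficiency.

step 0: eval (min(tid, w) != 0)      {0,1,2,3,4,5,6,7,8,9,10,11,12,13,14,15}
step 1: z <- (tid // 5)              {1,2,3,4,5,6,7,8,9,10,11,12,13,14,15}
step 2: z <- min(min(10, tid), (z % 4)) {1,2,3,4,5,6,7,8,9,10,11,12,13,14,15}
step 3: w <- ((-5 * w) + w)          {0}
step 4: w <- 12                      {0,1,2,3,4,5,6,7,8,9,10,11,12,13,14,15}
step 5: z <- z                       {0,1,2,3,4,5,6,7,8,9,10,11,12,13,14,15}

Answer: 6 steps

z: 1,0,0,0,0,1,1,1,1,1,2,2,2,2,2,3
w: 12,12,12,12,12,12,12,12,12,12,12,12,12,12,12,12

steps = 6; useful = 79; efficiency = 79/96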